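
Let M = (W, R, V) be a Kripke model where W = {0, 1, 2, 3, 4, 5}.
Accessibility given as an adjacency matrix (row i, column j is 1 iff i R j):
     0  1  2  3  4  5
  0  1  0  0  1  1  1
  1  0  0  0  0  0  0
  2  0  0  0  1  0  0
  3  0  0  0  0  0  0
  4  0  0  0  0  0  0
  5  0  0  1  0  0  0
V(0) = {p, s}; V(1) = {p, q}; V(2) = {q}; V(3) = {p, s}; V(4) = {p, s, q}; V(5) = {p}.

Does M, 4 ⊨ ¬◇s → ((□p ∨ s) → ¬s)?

At 4: ¬◇s is true, (□p ∨ s) → ¬s is false, so ¬◇s → ((□p ∨ s) → ¬s) is false.
  At 4: ◇s is false, so ¬◇s is true.
    At 4: no accessible worlds, so ◇s is false.
  At 4: □p ∨ s is true, ¬s is false, so (□p ∨ s) → ¬s is false.
    At 4: □p is true, s is true, so □p ∨ s is true.
      At 4: no accessible worlds, so □p holds vacuously.

No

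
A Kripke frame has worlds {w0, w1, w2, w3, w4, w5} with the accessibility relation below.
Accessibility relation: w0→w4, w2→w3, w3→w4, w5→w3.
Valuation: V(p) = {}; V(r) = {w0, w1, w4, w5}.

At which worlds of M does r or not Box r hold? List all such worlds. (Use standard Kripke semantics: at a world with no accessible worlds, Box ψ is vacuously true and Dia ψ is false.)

Let φ = r or not Box r. Evaluate φ at each world:
  w0 (successors {w4}): φ is true.
  w1 (successors ∅): φ is true.
  w2 (successors {w3}): φ is true.
  w3 (successors {w4}): φ is false.
  w4 (successors ∅): φ is true.
  w5 (successors {w3}): φ is true.
For instance, at w2:
  At w2: r is false, not Box r is true, so r or not Box r is true.
    At w2: Box r is false, so not Box r is true.
      At w2: Box r requires r at every successor {w3}.
        r fails at w3, so Box r is false at w2.
Satisfying worlds: {w0, w1, w2, w4, w5}

w0, w1, w2, w4, w5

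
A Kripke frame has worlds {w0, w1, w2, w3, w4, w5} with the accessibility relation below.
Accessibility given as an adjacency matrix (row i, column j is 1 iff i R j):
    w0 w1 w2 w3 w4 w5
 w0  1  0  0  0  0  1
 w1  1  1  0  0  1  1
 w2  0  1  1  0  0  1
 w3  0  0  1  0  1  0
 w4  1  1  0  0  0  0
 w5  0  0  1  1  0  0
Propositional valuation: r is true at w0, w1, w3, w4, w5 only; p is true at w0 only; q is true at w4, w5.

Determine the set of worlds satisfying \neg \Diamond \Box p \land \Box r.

w0, w1, w4

Recall that \Box ψ holds at a world iff ψ holds at every accessible world, and \Diamond ψ holds iff ψ holds at some accessible world.
Let φ = \neg \Diamond \Box p \land \Box r. Evaluate φ at each world:
  w0 (successors {w0, w5}): φ is true.
  w1 (successors {w0, w1, w4, w5}): φ is true.
  w2 (successors {w1, w2, w5}): φ is false.
  w3 (successors {w2, w4}): φ is false.
  w4 (successors {w0, w1}): φ is true.
  w5 (successors {w2, w3}): φ is false.
For instance, at w2:
  At w2: \neg \Diamond \Box p is true, \Box r is false, so \neg \Diamond \Box p \land \Box r is false.
    At w2: \Diamond \Box p is false, so \neg \Diamond \Box p is true.
      At w2: \Diamond \Box p requires \Box p at some successor in {w1, w2, w5}.
        At w1: \Box p is false.
        At w2: \Box p is false.
        At w5: \Box p is false.
      So \Diamond \Box p is false at w2.
    At w2: \Box r requires r at every successor {w1, w2, w5}.
      r fails at w2, so \Box r is false at w2.
Satisfying worlds: {w0, w1, w4}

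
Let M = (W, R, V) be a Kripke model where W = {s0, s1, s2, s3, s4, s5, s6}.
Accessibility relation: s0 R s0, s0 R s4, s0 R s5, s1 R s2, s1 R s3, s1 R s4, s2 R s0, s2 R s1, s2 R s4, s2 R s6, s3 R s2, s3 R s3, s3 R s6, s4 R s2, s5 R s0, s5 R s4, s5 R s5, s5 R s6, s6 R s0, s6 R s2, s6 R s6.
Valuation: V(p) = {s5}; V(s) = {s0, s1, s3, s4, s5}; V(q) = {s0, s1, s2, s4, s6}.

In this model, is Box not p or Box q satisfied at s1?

Yes

Recall that Box ψ holds at a world iff ψ holds at every accessible world, and Dia ψ holds iff ψ holds at some accessible world.
At s1: Box not p is true, Box q is false, so Box not p or Box q is true.
  At s1: Box not p requires not p at every successor {s2, s3, s4}.
    At s2: not p is true.
    At s3: not p is true.
    At s4: not p is true.
  So Box not p is true at s1.
  At s1: Box q requires q at every successor {s2, s3, s4}.
    q fails at s3, so Box q is false at s1.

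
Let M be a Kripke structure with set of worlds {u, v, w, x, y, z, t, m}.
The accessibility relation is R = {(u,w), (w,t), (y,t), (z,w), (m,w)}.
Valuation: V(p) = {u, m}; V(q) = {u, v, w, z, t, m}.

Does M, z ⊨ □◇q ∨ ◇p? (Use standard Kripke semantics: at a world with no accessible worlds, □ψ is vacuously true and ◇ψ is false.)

Recall that □ψ holds at a world iff ψ holds at every accessible world, and ◇ψ holds iff ψ holds at some accessible world.
At z: □◇q is true, ◇p is false, so □◇q ∨ ◇p is true.
  At z: □◇q requires ◇q at every successor {w}.
      At w: ◇q requires q at some successor in {t}.
        q holds at t, so ◇q is true at w.
  So □◇q is true at z.
  At z: ◇p requires p at some successor in {w}.
    At w: p is false.
  So ◇p is false at z.

Yes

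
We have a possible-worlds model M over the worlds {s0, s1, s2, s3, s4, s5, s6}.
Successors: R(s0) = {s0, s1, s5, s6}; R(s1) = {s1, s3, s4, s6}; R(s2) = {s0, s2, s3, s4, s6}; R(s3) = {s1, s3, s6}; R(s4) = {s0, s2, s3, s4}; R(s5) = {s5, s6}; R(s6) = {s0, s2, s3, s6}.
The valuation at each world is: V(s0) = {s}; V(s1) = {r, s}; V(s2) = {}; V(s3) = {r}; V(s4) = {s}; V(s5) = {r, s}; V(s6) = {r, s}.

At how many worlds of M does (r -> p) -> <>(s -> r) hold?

Recall that <>ψ holds at a world iff ψ holds at some accessible world.
Let φ = (r -> p) -> <>(s -> r). Evaluate φ at each world:
  s0 (successors {s0, s1, s5, s6}): φ is true.
  s1 (successors {s1, s3, s4, s6}): φ is true.
  s2 (successors {s0, s2, s3, s4, s6}): φ is true.
  s3 (successors {s1, s3, s6}): φ is true.
  s4 (successors {s0, s2, s3, s4}): φ is true.
  s5 (successors {s5, s6}): φ is true.
  s6 (successors {s0, s2, s3, s6}): φ is true.
For instance, at s0:
  At s0: r -> p is true, <>(s -> r) is true, so (r -> p) -> <>(s -> r) is true.
    At s0: <>(s -> r) requires s -> r at some successor in {s0, s1, s5, s6}.
      s -> r holds at s1, so <>(s -> r) is true at s0.
Satisfying worlds: {s0, s1, s2, s3, s4, s5, s6}

7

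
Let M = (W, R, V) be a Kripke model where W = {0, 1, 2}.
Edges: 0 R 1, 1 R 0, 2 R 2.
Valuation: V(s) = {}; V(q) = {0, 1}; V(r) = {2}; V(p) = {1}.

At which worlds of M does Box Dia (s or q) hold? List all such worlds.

0, 1

Let φ = Box Dia (s or q). Evaluate φ at each world:
  0 (successors {1}): φ is true.
  1 (successors {0}): φ is true.
  2 (successors {2}): φ is false.
For instance, at 2:
  At 2: Box Dia (s or q) requires Dia (s or q) at every successor {2}.
    Dia (s or q) fails at 2, so Box Dia (s or q) is false at 2.
      At 2: Dia (s or q) requires s or q at some successor in {2}.
        At 2: s or q is false.
      So Dia (s or q) is false at 2.
Satisfying worlds: {0, 1}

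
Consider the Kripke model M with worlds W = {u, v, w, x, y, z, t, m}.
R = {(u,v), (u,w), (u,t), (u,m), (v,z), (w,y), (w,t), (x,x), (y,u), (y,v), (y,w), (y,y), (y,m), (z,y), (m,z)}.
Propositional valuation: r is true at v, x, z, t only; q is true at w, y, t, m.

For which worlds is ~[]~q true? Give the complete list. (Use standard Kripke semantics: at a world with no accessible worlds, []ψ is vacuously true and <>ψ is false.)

Let φ = ~[]~q. Evaluate φ at each world:
  u (successors {v, w, t, m}): φ is true.
  v (successors {z}): φ is false.
  w (successors {y, t}): φ is true.
  x (successors {x}): φ is false.
  y (successors {u, v, w, y, m}): φ is true.
  z (successors {y}): φ is true.
  t (successors ∅): φ is false.
  m (successors {z}): φ is false.
For instance, at u:
  At u: []~q is false, so ~[]~q is true.
    At u: []~q requires ~q at every successor {v, w, t, m}.
      ~q fails at w, so []~q is false at u.
Satisfying worlds: {u, w, y, z}

u, w, y, z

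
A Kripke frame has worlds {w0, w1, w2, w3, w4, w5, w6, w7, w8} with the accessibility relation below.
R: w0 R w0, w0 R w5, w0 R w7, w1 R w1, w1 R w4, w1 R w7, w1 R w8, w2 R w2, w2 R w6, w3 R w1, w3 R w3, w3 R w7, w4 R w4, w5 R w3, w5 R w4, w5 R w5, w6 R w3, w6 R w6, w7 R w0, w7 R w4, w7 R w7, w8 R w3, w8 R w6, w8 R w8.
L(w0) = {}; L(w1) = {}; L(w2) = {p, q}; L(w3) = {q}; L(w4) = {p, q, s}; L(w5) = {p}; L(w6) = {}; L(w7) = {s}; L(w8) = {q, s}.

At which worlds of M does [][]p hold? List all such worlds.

Let φ = [][]p. Evaluate φ at each world:
  w0 (successors {w0, w5, w7}): φ is false.
  w1 (successors {w1, w4, w7, w8}): φ is false.
  w2 (successors {w2, w6}): φ is false.
  w3 (successors {w1, w3, w7}): φ is false.
  w4 (successors {w4}): φ is true.
  w5 (successors {w3, w4, w5}): φ is false.
  w6 (successors {w3, w6}): φ is false.
  w7 (successors {w0, w4, w7}): φ is false.
  w8 (successors {w3, w6, w8}): φ is false.
For instance, at w6:
  At w6: [][]p requires []p at every successor {w3, w6}.
    []p fails at w3, so [][]p is false at w6.
      At w3: []p requires p at every successor {w1, w3, w7}.
        p fails at w1, so []p is false at w3.
Satisfying worlds: {w4}

w4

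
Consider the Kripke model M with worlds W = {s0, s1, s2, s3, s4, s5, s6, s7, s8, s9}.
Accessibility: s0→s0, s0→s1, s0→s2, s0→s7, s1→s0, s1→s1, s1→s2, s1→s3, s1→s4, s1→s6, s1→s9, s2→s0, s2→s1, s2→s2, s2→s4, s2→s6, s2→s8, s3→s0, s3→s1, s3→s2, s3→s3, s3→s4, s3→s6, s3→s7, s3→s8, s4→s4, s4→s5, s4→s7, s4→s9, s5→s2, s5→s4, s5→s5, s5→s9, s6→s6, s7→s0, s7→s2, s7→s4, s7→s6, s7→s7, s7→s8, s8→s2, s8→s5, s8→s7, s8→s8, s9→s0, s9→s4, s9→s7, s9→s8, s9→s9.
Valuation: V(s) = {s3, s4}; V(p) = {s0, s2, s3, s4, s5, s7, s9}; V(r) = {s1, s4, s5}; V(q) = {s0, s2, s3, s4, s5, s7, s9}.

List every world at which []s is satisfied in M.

Let φ = []s. Evaluate φ at each world:
  s0 (successors {s0, s1, s2, s7}): φ is false.
  s1 (successors {s0, s1, s2, s3, s4, s6, s9}): φ is false.
  s2 (successors {s0, s1, s2, s4, s6, s8}): φ is false.
  s3 (successors {s0, s1, s2, s3, s4, s6, s7, s8}): φ is false.
  s4 (successors {s4, s5, s7, s9}): φ is false.
  s5 (successors {s2, s4, s5, s9}): φ is false.
  s6 (successors {s6}): φ is false.
  s7 (successors {s0, s2, s4, s6, s7, s8}): φ is false.
  s8 (successors {s2, s5, s7, s8}): φ is false.
  s9 (successors {s0, s4, s7, s8, s9}): φ is false.
For instance, at s8:
  At s8: []s requires s at every successor {s2, s5, s7, s8}.
    s fails at s2, so []s is false at s8.
Satisfying worlds: none.

none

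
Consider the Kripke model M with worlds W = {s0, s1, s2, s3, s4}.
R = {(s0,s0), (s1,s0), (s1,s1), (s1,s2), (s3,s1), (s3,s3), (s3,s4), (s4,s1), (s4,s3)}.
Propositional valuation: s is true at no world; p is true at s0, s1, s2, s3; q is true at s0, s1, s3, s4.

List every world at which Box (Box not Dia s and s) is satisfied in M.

s2

Let φ = Box (Box not Dia s and s). Evaluate φ at each world:
  s0 (successors {s0}): φ is false.
  s1 (successors {s0, s1, s2}): φ is false.
  s2 (successors ∅): φ is true.
  s3 (successors {s1, s3, s4}): φ is false.
  s4 (successors {s1, s3}): φ is false.
For instance, at s4:
  At s4: Box (Box not Dia s and s) requires Box not Dia s and s at every successor {s1, s3}.
    Box not Dia s and s fails at s1, so Box (Box not Dia s and s) is false at s4.
      At s1: Box not Dia s is true, s is false, so Box not Dia s and s is false.
Satisfying worlds: {s2}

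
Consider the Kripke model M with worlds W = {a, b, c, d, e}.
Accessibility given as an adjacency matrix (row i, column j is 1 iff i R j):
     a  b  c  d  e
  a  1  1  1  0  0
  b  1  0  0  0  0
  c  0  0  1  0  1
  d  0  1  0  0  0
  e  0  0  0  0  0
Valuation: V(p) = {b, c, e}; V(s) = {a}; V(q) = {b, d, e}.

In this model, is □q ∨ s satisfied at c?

No

At c: □q is false, s is false, so □q ∨ s is false.
  At c: □q requires q at every successor {c, e}.
    q fails at c, so □q is false at c.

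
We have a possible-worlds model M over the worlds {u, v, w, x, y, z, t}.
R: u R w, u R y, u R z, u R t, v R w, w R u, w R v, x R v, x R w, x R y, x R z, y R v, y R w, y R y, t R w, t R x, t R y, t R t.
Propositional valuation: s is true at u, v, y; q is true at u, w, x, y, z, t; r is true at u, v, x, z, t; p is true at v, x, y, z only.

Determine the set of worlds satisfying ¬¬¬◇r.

v, z

Let φ = ¬¬¬◇r. Evaluate φ at each world:
  u (successors {w, y, z, t}): φ is false.
  v (successors {w}): φ is true.
  w (successors {u, v}): φ is false.
  x (successors {v, w, y, z}): φ is false.
  y (successors {v, w, y}): φ is false.
  z (successors ∅): φ is true.
  t (successors {w, x, y, t}): φ is false.
For instance, at x:
  At x: ¬¬◇r is true, so ¬¬¬◇r is false.
    At x: ¬◇r is false, so ¬¬◇r is true.
      At x: ◇r is true, so ¬◇r is false.
Satisfying worlds: {v, z}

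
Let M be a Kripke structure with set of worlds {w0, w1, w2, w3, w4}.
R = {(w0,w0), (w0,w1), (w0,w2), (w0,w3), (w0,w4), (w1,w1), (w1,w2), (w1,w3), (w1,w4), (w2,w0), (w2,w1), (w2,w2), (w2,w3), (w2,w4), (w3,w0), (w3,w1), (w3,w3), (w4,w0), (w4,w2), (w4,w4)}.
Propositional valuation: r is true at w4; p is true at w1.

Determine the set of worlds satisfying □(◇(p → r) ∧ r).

Let φ = □(◇(p → r) ∧ r). Evaluate φ at each world:
  w0 (successors {w0, w1, w2, w3, w4}): φ is false.
  w1 (successors {w1, w2, w3, w4}): φ is false.
  w2 (successors {w0, w1, w2, w3, w4}): φ is false.
  w3 (successors {w0, w1, w3}): φ is false.
  w4 (successors {w0, w2, w4}): φ is false.
For instance, at w1:
  At w1: □(◇(p → r) ∧ r) requires ◇(p → r) ∧ r at every successor {w1, w2, w3, w4}.
    ◇(p → r) ∧ r fails at w1, so □(◇(p → r) ∧ r) is false at w1.
      At w1: ◇(p → r) is true, r is false, so ◇(p → r) ∧ r is false.
Satisfying worlds: none.

none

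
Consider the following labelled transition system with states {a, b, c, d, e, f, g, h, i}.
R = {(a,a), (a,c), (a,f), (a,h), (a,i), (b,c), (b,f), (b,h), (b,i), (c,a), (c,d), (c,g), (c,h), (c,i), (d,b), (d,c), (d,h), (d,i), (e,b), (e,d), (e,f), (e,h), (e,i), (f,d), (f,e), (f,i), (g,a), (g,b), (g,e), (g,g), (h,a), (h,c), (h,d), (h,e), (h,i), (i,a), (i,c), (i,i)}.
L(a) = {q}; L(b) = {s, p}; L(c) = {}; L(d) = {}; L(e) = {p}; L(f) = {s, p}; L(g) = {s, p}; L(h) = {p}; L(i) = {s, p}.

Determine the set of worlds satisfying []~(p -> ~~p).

Let φ = []~(p -> ~~p). Evaluate φ at each world:
  a (successors {a, c, f, h, i}): φ is false.
  b (successors {c, f, h, i}): φ is false.
  c (successors {a, d, g, h, i}): φ is false.
  d (successors {b, c, h, i}): φ is false.
  e (successors {b, d, f, h, i}): φ is false.
  f (successors {d, e, i}): φ is false.
  g (successors {a, b, e, g}): φ is false.
  h (successors {a, c, d, e, i}): φ is false.
  i (successors {a, c, i}): φ is false.
For instance, at a:
  At a: []~(p -> ~~p) requires ~(p -> ~~p) at every successor {a, c, f, h, i}.
    ~(p -> ~~p) fails at a, so []~(p -> ~~p) is false at a.
Satisfying worlds: none.

none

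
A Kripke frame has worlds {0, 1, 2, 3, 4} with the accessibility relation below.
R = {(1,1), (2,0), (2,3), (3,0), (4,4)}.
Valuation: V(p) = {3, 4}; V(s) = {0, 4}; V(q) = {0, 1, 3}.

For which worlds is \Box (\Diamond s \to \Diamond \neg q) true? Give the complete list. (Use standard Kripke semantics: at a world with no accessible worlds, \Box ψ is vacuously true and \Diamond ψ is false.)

0, 1, 3, 4

Let φ = \Box (\Diamond s \to \Diamond \neg q). Evaluate φ at each world:
  0 (successors ∅): φ is true.
  1 (successors {1}): φ is true.
  2 (successors {0, 3}): φ is false.
  3 (successors {0}): φ is true.
  4 (successors {4}): φ is true.
For instance, at 3:
  At 3: \Box (\Diamond s \to \Diamond \neg q) requires \Diamond s \to \Diamond \neg q at every successor {0}.
      At 0: \Diamond s is false, \Diamond \neg q is false, so \Diamond s \to \Diamond \neg q is true.
  So \Box (\Diamond s \to \Diamond \neg q) is true at 3.
Satisfying worlds: {0, 1, 3, 4}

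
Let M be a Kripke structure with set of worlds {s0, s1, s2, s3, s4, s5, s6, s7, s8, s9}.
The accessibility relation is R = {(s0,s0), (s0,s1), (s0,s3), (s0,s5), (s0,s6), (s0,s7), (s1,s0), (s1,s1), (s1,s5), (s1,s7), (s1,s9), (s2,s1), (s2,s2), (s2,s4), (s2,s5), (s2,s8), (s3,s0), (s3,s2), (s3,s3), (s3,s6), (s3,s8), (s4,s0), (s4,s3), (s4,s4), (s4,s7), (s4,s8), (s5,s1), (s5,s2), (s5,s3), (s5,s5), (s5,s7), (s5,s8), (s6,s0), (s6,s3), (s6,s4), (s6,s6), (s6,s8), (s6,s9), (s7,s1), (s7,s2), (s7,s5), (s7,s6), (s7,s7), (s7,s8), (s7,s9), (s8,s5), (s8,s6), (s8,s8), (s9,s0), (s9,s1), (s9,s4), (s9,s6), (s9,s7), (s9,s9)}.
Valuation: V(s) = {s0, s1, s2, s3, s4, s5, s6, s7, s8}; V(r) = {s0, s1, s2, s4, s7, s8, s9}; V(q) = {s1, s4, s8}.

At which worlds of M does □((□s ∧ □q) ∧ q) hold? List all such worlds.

none

Recall that □ψ holds at a world iff ψ holds at every accessible world, and ◇ψ holds iff ψ holds at some accessible world.
Let φ = □((□s ∧ □q) ∧ q). Evaluate φ at each world:
  s0 (successors {s0, s1, s3, s5, s6, s7}): φ is false.
  s1 (successors {s0, s1, s5, s7, s9}): φ is false.
  s2 (successors {s1, s2, s4, s5, s8}): φ is false.
  s3 (successors {s0, s2, s3, s6, s8}): φ is false.
  s4 (successors {s0, s3, s4, s7, s8}): φ is false.
  s5 (successors {s1, s2, s3, s5, s7, s8}): φ is false.
  s6 (successors {s0, s3, s4, s6, s8, s9}): φ is false.
  s7 (successors {s1, s2, s5, s6, s7, s8, s9}): φ is false.
  s8 (successors {s5, s6, s8}): φ is false.
  s9 (successors {s0, s1, s4, s6, s7, s9}): φ is false.
For instance, at s0:
  At s0: □((□s ∧ □q) ∧ q) requires (□s ∧ □q) ∧ q at every successor {s0, s1, s3, s5, s6, s7}.
    (□s ∧ □q) ∧ q fails at s0, so □((□s ∧ □q) ∧ q) is false at s0.
      At s0: □s ∧ □q is false, q is false, so (□s ∧ □q) ∧ q is false.
Satisfying worlds: none.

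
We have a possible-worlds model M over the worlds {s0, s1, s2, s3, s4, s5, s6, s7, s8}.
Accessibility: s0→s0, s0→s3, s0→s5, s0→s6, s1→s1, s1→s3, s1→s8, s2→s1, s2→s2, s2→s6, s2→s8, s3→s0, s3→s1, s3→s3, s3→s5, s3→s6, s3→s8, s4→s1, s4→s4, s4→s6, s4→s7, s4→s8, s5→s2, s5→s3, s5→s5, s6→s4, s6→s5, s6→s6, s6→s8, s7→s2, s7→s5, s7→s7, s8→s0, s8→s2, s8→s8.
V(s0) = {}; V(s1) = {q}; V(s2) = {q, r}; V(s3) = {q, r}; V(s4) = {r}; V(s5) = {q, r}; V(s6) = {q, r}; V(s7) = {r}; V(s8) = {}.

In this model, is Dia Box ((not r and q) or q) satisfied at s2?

No

Recall that Box ψ holds at a world iff ψ holds at every accessible world, and Dia ψ holds iff ψ holds at some accessible world.
At s2: Dia Box ((not r and q) or q) requires Box ((not r and q) or q) at some successor in {s1, s2, s6, s8}.
  At s1: Box ((not r and q) or q) is false.
  At s2: Box ((not r and q) or q) is false.
  At s6: Box ((not r and q) or q) is false.
  At s8: Box ((not r and q) or q) is false.
So Dia Box ((not r and q) or q) is false at s2.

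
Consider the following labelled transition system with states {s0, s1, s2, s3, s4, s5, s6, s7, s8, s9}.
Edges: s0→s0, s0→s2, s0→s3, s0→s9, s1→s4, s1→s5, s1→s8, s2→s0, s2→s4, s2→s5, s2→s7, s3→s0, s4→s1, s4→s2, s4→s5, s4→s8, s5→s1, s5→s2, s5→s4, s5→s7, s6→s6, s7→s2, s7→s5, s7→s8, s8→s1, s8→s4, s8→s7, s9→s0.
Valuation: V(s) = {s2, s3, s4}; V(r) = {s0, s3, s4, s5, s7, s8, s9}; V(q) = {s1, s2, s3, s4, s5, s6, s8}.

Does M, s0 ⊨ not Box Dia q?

Recall that Box ψ holds at a world iff ψ holds at every accessible world, and Dia ψ holds iff ψ holds at some accessible world.
At s0: Box Dia q is false, so not Box Dia q is true.
  At s0: Box Dia q requires Dia q at every successor {s0, s2, s3, s9}.
    Dia q fails at s3, so Box Dia q is false at s0.
      At s3: Dia q requires q at some successor in {s0}.
        At s0: q is false.
      So Dia q is false at s3.

Yes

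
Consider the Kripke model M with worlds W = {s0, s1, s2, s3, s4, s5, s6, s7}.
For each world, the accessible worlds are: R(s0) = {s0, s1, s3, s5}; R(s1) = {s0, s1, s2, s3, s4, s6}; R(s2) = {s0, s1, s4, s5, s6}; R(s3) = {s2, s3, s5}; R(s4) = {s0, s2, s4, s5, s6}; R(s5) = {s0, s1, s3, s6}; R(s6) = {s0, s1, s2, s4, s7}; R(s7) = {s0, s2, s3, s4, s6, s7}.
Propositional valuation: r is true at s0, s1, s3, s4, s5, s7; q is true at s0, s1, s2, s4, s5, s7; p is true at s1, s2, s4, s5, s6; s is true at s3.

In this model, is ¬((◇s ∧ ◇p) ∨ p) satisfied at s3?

Recall that ◇ψ holds at a world iff ψ holds at some accessible world.
At s3: (◇s ∧ ◇p) ∨ p is true, so ¬((◇s ∧ ◇p) ∨ p) is false.
  At s3: ◇s ∧ ◇p is true, p is false, so (◇s ∧ ◇p) ∨ p is true.
    At s3: ◇s is true, ◇p is true, so ◇s ∧ ◇p is true.
      At s3: ◇s requires s at some successor in {s2, s3, s5}.
        s holds at s3, so ◇s is true at s3.
      At s3: ◇p requires p at some successor in {s2, s3, s5}.
        p holds at s2, so ◇p is true at s3.

No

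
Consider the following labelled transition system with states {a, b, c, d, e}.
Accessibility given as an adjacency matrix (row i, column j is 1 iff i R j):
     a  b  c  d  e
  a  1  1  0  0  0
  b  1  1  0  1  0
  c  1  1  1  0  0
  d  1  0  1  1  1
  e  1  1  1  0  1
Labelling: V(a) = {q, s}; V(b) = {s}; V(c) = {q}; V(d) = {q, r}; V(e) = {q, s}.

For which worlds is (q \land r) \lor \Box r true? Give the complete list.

Let φ = (q \land r) \lor \Box r. Evaluate φ at each world:
  a (successors {a, b}): φ is false.
  b (successors {a, b, d}): φ is false.
  c (successors {a, b, c}): φ is false.
  d (successors {a, c, d, e}): φ is true.
  e (successors {a, b, c, e}): φ is false.
For instance, at c:
  At c: q \land r is false, \Box r is false, so (q \land r) \lor \Box r is false.
    At c: \Box r requires r at every successor {a, b, c}.
      r fails at a, so \Box r is false at c.
Satisfying worlds: {d}

d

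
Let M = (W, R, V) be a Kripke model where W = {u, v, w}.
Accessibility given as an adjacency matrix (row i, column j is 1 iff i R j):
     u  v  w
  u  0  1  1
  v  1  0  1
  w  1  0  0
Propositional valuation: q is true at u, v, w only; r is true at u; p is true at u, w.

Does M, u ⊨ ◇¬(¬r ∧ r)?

Yes

At u: ◇¬(¬r ∧ r) requires ¬(¬r ∧ r) at some successor in {v, w}.
  ¬(¬r ∧ r) holds at v, so ◇¬(¬r ∧ r) is true at u.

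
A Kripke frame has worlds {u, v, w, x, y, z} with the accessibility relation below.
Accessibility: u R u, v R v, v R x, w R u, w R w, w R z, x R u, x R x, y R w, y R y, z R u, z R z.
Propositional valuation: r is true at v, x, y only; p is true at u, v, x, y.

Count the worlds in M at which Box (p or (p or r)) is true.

3

Let φ = Box (p or (p or r)). Evaluate φ at each world:
  u (successors {u}): φ is true.
  v (successors {v, x}): φ is true.
  w (successors {u, w, z}): φ is false.
  x (successors {u, x}): φ is true.
  y (successors {w, y}): φ is false.
  z (successors {u, z}): φ is false.
For instance, at x:
  At x: Box (p or (p or r)) requires p or (p or r) at every successor {u, x}.
    At u: p or (p or r) is true.
    At x: p or (p or r) is true.
  So Box (p or (p or r)) is true at x.
Satisfying worlds: {u, v, x}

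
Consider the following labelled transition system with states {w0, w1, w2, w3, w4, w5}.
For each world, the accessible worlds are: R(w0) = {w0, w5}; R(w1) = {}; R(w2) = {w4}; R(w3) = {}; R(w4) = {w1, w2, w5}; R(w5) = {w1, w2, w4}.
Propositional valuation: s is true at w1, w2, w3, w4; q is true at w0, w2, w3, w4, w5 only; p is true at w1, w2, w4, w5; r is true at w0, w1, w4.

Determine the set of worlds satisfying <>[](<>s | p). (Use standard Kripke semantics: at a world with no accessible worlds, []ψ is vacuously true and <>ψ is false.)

w0, w2, w4, w5

Recall that []ψ holds at a world iff ψ holds at every accessible world, and <>ψ holds iff ψ holds at some accessible world.
Let φ = <>[](<>s | p). Evaluate φ at each world:
  w0 (successors {w0, w5}): φ is true.
  w1 (successors ∅): φ is false.
  w2 (successors {w4}): φ is true.
  w3 (successors ∅): φ is false.
  w4 (successors {w1, w2, w5}): φ is true.
  w5 (successors {w1, w2, w4}): φ is true.
For instance, at w2:
  At w2: <>[](<>s | p) requires [](<>s | p) at some successor in {w4}.
    [](<>s | p) holds at w4, so <>[](<>s | p) is true at w2.
      At w4: [](<>s | p) requires <>s | p at every successor {w1, w2, w5}.
        At w1: <>s | p is true.
        At w2: <>s | p is true.
        At w5: <>s | p is true.
      So [](<>s | p) is true at w4.
Satisfying worlds: {w0, w2, w4, w5}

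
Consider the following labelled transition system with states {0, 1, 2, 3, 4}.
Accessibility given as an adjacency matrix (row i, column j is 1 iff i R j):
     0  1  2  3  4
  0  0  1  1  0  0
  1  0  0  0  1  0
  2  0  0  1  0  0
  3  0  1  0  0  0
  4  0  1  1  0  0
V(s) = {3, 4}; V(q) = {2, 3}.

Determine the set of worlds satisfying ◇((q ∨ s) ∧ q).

Let φ = ◇((q ∨ s) ∧ q). Evaluate φ at each world:
  0 (successors {1, 2}): φ is true.
  1 (successors {3}): φ is true.
  2 (successors {2}): φ is true.
  3 (successors {1}): φ is false.
  4 (successors {1, 2}): φ is true.
For instance, at 4:
  At 4: ◇((q ∨ s) ∧ q) requires (q ∨ s) ∧ q at some successor in {1, 2}.
    (q ∨ s) ∧ q holds at 2, so ◇((q ∨ s) ∧ q) is true at 4.
Satisfying worlds: {0, 1, 2, 4}

0, 1, 2, 4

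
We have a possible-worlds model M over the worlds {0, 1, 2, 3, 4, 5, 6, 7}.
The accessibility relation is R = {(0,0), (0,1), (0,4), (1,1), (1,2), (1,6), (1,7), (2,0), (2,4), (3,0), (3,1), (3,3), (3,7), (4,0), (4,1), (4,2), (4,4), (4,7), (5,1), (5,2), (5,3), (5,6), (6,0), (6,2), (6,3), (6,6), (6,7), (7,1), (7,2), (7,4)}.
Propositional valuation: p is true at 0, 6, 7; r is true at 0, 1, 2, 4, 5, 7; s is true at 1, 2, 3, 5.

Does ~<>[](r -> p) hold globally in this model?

Yes

Let φ = ~<>[](r -> p). Evaluate φ at each world:
  0 (successors {0, 1, 4}): φ is true.
  1 (successors {1, 2, 6, 7}): φ is true.
  2 (successors {0, 4}): φ is true.
  3 (successors {0, 1, 3, 7}): φ is true.
  4 (successors {0, 1, 2, 4, 7}): φ is true.
  5 (successors {1, 2, 3, 6}): φ is true.
  6 (successors {0, 2, 3, 6, 7}): φ is true.
  7 (successors {1, 2, 4}): φ is true.
For instance, at 7:
  At 7: <>[](r -> p) is false, so ~<>[](r -> p) is true.
    At 7: <>[](r -> p) requires [](r -> p) at some successor in {1, 2, 4}.
      At 1: [](r -> p) is false.
      At 2: [](r -> p) is false.
      At 4: [](r -> p) is false.
    So <>[](r -> p) is false at 7.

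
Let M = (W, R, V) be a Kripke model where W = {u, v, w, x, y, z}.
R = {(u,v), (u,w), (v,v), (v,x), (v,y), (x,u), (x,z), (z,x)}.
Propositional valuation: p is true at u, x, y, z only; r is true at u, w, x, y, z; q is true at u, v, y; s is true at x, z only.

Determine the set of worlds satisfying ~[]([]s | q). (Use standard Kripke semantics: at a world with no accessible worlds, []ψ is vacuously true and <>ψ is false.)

Recall that []ψ holds at a world iff ψ holds at every accessible world, and <>ψ holds iff ψ holds at some accessible world.
Let φ = ~[]([]s | q). Evaluate φ at each world:
  u (successors {v, w}): φ is false.
  v (successors {v, x, y}): φ is true.
  w (successors ∅): φ is false.
  x (successors {u, z}): φ is false.
  y (successors ∅): φ is false.
  z (successors {x}): φ is true.
For instance, at z:
  At z: []([]s | q) is false, so ~[]([]s | q) is true.
    At z: []([]s | q) requires []s | q at every successor {x}.
      []s | q fails at x, so []([]s | q) is false at z.
Satisfying worlds: {v, z}

v, z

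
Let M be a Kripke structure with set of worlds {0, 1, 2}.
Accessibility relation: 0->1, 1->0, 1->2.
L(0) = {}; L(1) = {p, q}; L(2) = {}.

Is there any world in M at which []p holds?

Yes

Let φ = []p. Evaluate φ at each world:
  0 (successors {1}): φ is true.
  1 (successors {0, 2}): φ is false.
  2 (successors ∅): φ is true.
Detail at 0 (witness):
  At 0: []p requires p at every successor {1}.
    At 1: p is true.
  So []p is true at 0.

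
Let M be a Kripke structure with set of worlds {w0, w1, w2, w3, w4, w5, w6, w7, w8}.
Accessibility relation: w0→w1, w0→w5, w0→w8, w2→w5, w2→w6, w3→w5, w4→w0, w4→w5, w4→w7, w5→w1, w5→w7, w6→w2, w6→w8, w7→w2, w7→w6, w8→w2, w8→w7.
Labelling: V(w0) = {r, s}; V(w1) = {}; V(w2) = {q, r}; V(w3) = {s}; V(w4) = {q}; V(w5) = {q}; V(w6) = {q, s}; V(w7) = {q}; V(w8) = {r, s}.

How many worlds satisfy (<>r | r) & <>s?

5

Recall that <>ψ holds at a world iff ψ holds at some accessible world.
Let φ = (<>r | r) & <>s. Evaluate φ at each world:
  w0 (successors {w1, w5, w8}): φ is true.
  w1 (successors ∅): φ is false.
  w2 (successors {w5, w6}): φ is true.
  w3 (successors {w5}): φ is false.
  w4 (successors {w0, w5, w7}): φ is true.
  w5 (successors {w1, w7}): φ is false.
  w6 (successors {w2, w8}): φ is true.
  w7 (successors {w2, w6}): φ is true.
  w8 (successors {w2, w7}): φ is false.
For instance, at w3:
  At w3: <>r | r is false, <>s is false, so (<>r | r) & <>s is false.
    At w3: <>r is false, r is false, so <>r | r is false.
      At w3: <>r requires r at some successor in {w5}.
        At w5: r is false.
      So <>r is false at w3.
    At w3: <>s requires s at some successor in {w5}.
      At w5: s is false.
    So <>s is false at w3.
Satisfying worlds: {w0, w2, w4, w6, w7}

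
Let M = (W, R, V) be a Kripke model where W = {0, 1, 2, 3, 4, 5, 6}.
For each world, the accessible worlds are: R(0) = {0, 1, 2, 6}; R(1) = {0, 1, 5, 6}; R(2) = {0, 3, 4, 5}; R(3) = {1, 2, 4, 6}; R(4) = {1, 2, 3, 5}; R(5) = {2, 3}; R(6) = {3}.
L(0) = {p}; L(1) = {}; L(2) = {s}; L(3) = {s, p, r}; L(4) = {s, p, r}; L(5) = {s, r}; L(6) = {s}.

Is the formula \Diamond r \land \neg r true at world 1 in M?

Recall that \Diamond ψ holds at a world iff ψ holds at some accessible world.
At 1: \Diamond r is true, \neg r is true, so \Diamond r \land \neg r is true.
  At 1: \Diamond r requires r at some successor in {0, 1, 5, 6}.
    r holds at 5, so \Diamond r is true at 1.

Yes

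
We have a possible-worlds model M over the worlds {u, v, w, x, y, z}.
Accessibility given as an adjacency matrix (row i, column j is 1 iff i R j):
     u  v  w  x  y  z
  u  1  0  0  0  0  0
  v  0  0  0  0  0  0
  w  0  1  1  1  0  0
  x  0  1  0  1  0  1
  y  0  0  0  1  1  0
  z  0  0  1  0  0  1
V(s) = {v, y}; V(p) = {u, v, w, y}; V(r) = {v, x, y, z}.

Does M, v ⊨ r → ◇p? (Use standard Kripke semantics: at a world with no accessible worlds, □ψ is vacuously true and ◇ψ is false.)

No

At v: r is true, ◇p is false, so r → ◇p is false.
  At v: no accessible worlds, so ◇p is false.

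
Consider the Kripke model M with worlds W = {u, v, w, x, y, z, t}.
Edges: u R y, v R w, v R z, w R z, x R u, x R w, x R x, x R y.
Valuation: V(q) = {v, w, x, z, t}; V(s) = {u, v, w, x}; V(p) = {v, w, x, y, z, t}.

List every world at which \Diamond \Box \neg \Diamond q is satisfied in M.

u, v, w, x

Let φ = \Diamond \Box \neg \Diamond q. Evaluate φ at each world:
  u (successors {y}): φ is true.
  v (successors {w, z}): φ is true.
  w (successors {z}): φ is true.
  x (successors {u, w, x, y}): φ is true.
  y (successors ∅): φ is false.
  z (successors ∅): φ is false.
  t (successors ∅): φ is false.
For instance, at v:
  At v: \Diamond \Box \neg \Diamond q requires \Box \neg \Diamond q at some successor in {w, z}.
    \Box \neg \Diamond q holds at w, so \Diamond \Box \neg \Diamond q is true at v.
      At w: \Box \neg \Diamond q requires \neg \Diamond q at every successor {z}.
        At z: \neg \Diamond q is true.
      So \Box \neg \Diamond q is true at w.
Satisfying worlds: {u, v, w, x}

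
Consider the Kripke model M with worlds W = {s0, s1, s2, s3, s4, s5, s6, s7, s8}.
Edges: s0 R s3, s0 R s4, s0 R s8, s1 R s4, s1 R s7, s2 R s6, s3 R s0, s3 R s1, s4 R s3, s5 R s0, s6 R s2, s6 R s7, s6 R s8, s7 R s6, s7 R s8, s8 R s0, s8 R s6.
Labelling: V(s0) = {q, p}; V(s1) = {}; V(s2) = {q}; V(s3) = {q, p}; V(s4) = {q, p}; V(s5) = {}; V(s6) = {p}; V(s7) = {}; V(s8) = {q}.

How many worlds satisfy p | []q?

5

Recall that []ψ holds at a world iff ψ holds at every accessible world, and <>ψ holds iff ψ holds at some accessible world.
Let φ = p | []q. Evaluate φ at each world:
  s0 (successors {s3, s4, s8}): φ is true.
  s1 (successors {s4, s7}): φ is false.
  s2 (successors {s6}): φ is false.
  s3 (successors {s0, s1}): φ is true.
  s4 (successors {s3}): φ is true.
  s5 (successors {s0}): φ is true.
  s6 (successors {s2, s7, s8}): φ is true.
  s7 (successors {s6, s8}): φ is false.
  s8 (successors {s0, s6}): φ is false.
For instance, at s5:
  At s5: p is false, []q is true, so p | []q is true.
    At s5: []q requires q at every successor {s0}.
      At s0: q is true.
    So []q is true at s5.
Satisfying worlds: {s0, s3, s4, s5, s6}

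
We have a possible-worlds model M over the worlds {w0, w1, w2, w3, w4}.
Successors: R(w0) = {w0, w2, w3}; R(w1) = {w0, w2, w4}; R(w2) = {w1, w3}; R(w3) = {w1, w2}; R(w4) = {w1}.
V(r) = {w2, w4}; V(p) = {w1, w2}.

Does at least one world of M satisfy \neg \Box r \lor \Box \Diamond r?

Recall that \Box ψ holds at a world iff ψ holds at every accessible world, and \Diamond ψ holds iff ψ holds at some accessible world.
Let φ = \neg \Box r \lor \Box \Diamond r. Evaluate φ at each world:
  w0 (successors {w0, w2, w3}): φ is true.
  w1 (successors {w0, w2, w4}): φ is true.
  w2 (successors {w1, w3}): φ is true.
  w3 (successors {w1, w2}): φ is true.
  w4 (successors {w1}): φ is true.
Detail at w0 (witness):
  At w0: \neg \Box r is true, \Box \Diamond r is false, so \neg \Box r \lor \Box \Diamond r is true.
    At w0: \Box r is false, so \neg \Box r is true.
      At w0: \Box r requires r at every successor {w0, w2, w3}.
        r fails at w0, so \Box r is false at w0.
    At w0: \Box \Diamond r requires \Diamond r at every successor {w0, w2, w3}.
      \Diamond r fails at w2, so \Box \Diamond r is false at w0.

Yes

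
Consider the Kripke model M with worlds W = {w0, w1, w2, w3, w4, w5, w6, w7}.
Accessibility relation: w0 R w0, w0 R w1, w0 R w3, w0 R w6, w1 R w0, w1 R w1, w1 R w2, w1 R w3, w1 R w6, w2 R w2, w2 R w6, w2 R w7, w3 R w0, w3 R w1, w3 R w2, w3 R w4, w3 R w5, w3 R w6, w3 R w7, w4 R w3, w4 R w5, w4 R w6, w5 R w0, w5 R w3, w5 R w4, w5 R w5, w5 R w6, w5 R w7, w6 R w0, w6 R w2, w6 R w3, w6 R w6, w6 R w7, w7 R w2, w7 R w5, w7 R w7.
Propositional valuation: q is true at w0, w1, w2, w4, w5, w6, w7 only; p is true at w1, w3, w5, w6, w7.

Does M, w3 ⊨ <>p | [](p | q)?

At w3: <>p is true, [](p | q) is true, so <>p | [](p | q) is true.
  At w3: <>p requires p at some successor in {w0, w1, w2, w4, w5, w6, w7}.
    p holds at w1, so <>p is true at w3.
  At w3: [](p | q) requires p | q at every successor {w0, w1, w2, w4, w5, w6, w7}.
    At w0: p | q is true.
    At w1: p | q is true.
    At w2: p | q is true.
    At w4: p | q is true.
    At w5: p | q is true.
    At w6: p | q is true.
    At w7: p | q is true.
  So [](p | q) is true at w3.

Yes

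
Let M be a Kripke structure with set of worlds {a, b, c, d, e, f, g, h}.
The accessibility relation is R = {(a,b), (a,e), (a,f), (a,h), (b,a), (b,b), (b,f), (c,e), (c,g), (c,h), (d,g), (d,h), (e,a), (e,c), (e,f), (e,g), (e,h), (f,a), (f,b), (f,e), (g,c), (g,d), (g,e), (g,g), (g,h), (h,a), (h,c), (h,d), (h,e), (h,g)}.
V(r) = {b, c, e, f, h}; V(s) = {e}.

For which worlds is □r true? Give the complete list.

a

Let φ = □r. Evaluate φ at each world:
  a (successors {b, e, f, h}): φ is true.
  b (successors {a, b, f}): φ is false.
  c (successors {e, g, h}): φ is false.
  d (successors {g, h}): φ is false.
  e (successors {a, c, f, g, h}): φ is false.
  f (successors {a, b, e}): φ is false.
  g (successors {c, d, e, g, h}): φ is false.
  h (successors {a, c, d, e, g}): φ is false.
For instance, at c:
  At c: □r requires r at every successor {e, g, h}.
    r fails at g, so □r is false at c.
Satisfying worlds: {a}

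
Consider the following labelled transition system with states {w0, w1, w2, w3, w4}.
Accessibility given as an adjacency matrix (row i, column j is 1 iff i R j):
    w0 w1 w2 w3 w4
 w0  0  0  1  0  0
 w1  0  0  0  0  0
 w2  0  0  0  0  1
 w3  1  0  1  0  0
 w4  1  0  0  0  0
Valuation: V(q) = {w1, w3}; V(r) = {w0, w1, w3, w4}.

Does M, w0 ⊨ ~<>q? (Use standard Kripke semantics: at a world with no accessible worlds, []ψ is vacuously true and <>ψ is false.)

Yes

At w0: <>q is false, so ~<>q is true.
  At w0: <>q requires q at some successor in {w2}.
    At w2: q is false.
  So <>q is false at w0.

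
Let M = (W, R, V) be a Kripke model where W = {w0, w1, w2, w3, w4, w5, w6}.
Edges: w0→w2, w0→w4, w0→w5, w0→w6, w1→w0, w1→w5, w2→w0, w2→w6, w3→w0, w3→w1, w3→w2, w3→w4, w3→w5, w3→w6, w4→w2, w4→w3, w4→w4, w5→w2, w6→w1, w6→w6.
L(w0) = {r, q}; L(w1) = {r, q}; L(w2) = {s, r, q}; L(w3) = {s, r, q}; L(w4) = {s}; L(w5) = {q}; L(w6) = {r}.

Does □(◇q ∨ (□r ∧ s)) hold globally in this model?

Let φ = □(◇q ∨ (□r ∧ s)). Evaluate φ at each world:
  w0 (successors {w2, w4, w5, w6}): φ is true.
  w1 (successors {w0, w5}): φ is true.
  w2 (successors {w0, w6}): φ is true.
  w3 (successors {w0, w1, w2, w4, w5, w6}): φ is true.
  w4 (successors {w2, w3, w4}): φ is true.
  w5 (successors {w2}): φ is true.
  w6 (successors {w1, w6}): φ is true.
For instance, at w2:
  At w2: □(◇q ∨ (□r ∧ s)) requires ◇q ∨ (□r ∧ s) at every successor {w0, w6}.
      At w0: ◇q is true, □r ∧ s is false, so ◇q ∨ (□r ∧ s) is true.
      At w6: ◇q is true, □r ∧ s is false, so ◇q ∨ (□r ∧ s) is true.
  So □(◇q ∨ (□r ∧ s)) is true at w2.

Yes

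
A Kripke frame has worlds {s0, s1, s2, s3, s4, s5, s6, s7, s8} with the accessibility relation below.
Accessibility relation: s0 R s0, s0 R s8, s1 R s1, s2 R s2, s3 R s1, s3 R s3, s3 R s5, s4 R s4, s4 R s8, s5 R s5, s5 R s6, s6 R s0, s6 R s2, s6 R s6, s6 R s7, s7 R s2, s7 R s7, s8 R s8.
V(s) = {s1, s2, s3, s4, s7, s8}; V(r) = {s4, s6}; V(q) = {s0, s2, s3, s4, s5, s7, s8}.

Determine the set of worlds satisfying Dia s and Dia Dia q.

s0, s2, s3, s4, s6, s7, s8

Let φ = Dia s and Dia Dia q. Evaluate φ at each world:
  s0 (successors {s0, s8}): φ is true.
  s1 (successors {s1}): φ is false.
  s2 (successors {s2}): φ is true.
  s3 (successors {s1, s3, s5}): φ is true.
  s4 (successors {s4, s8}): φ is true.
  s5 (successors {s5, s6}): φ is false.
  s6 (successors {s0, s2, s6, s7}): φ is true.
  s7 (successors {s2, s7}): φ is true.
  s8 (successors {s8}): φ is true.
For instance, at s8:
  At s8: Dia s is true, Dia Dia q is true, so Dia s and Dia Dia q is true.
    At s8: Dia s requires s at some successor in {s8}.
      s holds at s8, so Dia s is true at s8.
    At s8: Dia Dia q requires Dia q at some successor in {s8}.
      Dia q holds at s8, so Dia Dia q is true at s8.
Satisfying worlds: {s0, s2, s3, s4, s6, s7, s8}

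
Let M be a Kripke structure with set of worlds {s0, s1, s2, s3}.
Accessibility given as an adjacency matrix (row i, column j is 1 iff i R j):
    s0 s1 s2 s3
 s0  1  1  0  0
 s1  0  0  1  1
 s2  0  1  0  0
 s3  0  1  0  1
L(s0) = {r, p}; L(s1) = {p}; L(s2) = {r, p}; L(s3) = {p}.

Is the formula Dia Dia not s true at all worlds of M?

Yes

Let φ = Dia Dia not s. Evaluate φ at each world:
  s0 (successors {s0, s1}): φ is true.
  s1 (successors {s2, s3}): φ is true.
  s2 (successors {s1}): φ is true.
  s3 (successors {s1, s3}): φ is true.
For instance, at s1:
  At s1: Dia Dia not s requires Dia not s at some successor in {s2, s3}.
    Dia not s holds at s2, so Dia Dia not s is true at s1.
      At s2: Dia not s requires not s at some successor in {s1}.
        not s holds at s1, so Dia not s is true at s2.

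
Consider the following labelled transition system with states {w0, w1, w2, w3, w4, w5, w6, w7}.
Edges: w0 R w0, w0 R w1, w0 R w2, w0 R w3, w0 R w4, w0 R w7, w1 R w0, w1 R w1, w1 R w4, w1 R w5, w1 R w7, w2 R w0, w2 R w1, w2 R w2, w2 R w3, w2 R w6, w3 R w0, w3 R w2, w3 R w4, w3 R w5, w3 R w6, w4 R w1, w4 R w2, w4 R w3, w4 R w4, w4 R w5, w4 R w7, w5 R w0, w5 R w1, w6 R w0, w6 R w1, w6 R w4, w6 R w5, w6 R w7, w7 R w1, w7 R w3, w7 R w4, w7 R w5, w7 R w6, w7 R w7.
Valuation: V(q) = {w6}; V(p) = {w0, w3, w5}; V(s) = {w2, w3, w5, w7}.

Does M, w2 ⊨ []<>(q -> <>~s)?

Yes

Recall that []ψ holds at a world iff ψ holds at every accessible world, and <>ψ holds iff ψ holds at some accessible world.
At w2: []<>(q -> <>~s) requires <>(q -> <>~s) at every successor {w0, w1, w2, w3, w6}.
  At w0: <>(q -> <>~s) is true.
  At w1: <>(q -> <>~s) is true.
  At w2: <>(q -> <>~s) is true.
  At w3: <>(q -> <>~s) is true.
  At w6: <>(q -> <>~s) is true.
So []<>(q -> <>~s) is true at w2.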